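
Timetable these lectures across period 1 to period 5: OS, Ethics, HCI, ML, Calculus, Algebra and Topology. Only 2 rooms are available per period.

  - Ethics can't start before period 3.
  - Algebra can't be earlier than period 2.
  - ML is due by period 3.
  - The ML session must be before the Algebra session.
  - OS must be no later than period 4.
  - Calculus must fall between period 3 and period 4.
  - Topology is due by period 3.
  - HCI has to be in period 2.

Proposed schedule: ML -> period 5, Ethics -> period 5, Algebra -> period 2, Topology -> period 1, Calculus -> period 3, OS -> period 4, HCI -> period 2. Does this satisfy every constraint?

Calculus must fall between period 3 and period 4 — holds.
HCI has to be in period 2 — holds.
Ethics can't start before period 3 — holds.
Only 2 rooms are available per period — holds.
ML is due by period 3 — violated.
Topology is due by period 3 — holds.
The ML session must be before the Algebra session — violated.
Algebra can't be earlier than period 2 — holds.
OS must be no later than period 4 — holds.

No. The ML session must be before the Algebra session is not satisfied.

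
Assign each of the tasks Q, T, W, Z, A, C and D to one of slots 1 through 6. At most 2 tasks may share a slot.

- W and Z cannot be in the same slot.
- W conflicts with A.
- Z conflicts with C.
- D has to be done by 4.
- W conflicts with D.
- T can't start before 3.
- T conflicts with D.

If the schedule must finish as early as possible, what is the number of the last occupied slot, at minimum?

4

With at most 2 per slot and 7 tasks, at least 4 slots are needed.
T can't be placed before 3, so the schedule must run through at least slot 3.
4 works (last occupied slot: 4): for example C in 3, A in 2, T in 3, Q in 1, W in 1, Z in 2, D in 4.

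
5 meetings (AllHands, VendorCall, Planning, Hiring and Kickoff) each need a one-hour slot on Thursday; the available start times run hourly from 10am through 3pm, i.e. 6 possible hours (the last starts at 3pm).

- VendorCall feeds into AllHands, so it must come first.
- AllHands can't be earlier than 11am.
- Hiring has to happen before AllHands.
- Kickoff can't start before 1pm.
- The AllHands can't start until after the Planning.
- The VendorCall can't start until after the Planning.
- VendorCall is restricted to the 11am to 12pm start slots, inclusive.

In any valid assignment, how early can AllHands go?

12pm

AllHands is available from 11am; precedence pushes AllHands to at least 12pm.
AllHands at 12pm is achievable: VendorCall in 11am, Kickoff in 1pm, Planning in 10am, Hiring in 10am, AllHands in 12pm.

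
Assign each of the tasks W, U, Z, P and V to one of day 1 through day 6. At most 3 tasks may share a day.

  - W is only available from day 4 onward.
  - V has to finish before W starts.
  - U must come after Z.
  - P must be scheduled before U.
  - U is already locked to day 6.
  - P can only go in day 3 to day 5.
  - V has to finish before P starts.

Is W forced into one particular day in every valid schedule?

No

W can be day 4 (e.g. P=day 3; W=day 4; Z=day 1; U=day 6; V=day 1) or day 5 (e.g. P in day 3, W in day 5, V in day 1, U in day 6, Z in day 1).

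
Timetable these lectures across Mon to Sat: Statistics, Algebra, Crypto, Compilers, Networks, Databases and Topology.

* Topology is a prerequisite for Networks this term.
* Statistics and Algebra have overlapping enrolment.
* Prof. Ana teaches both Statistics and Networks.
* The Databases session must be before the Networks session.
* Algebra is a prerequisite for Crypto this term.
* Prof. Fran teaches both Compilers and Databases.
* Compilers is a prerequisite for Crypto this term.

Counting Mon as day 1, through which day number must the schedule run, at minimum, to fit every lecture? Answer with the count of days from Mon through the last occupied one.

3 days

The precedence chain requires at least 2 distinct days.
Could 2 days be enough, i.e. nothing placed later than Tue? No: Crypto must come after Compilers (at Mon or later) → {Tue}; Compilers must come before Crypto (at Tue or earlier) → {Mon}; Networks must come after Databases (at Mon or later) → {Tue}; Databases must come before Networks (at Tue or earlier) → {Mon}; Databases can't share with Compilers (Mon) → nothing is left.
So 2 days is not enough.
3 works (last occupied day: Wed): for example Databases in Tue, Algebra in Mon, Statistics in Tue, Compilers in Mon, Crypto in Tue, Topology in Mon, Networks in Wed.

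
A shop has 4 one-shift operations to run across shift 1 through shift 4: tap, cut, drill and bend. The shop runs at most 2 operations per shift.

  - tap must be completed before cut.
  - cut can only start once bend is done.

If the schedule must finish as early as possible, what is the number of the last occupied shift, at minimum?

2

The precedence chain requires at least 2 distinct shifts.
With at most 2 per shift and 4 operations, at least 2 shifts are needed.
2 works (last occupied shift: shift 2): for example tap in shift 1, cut in shift 2, drill in shift 2, bend in shift 1.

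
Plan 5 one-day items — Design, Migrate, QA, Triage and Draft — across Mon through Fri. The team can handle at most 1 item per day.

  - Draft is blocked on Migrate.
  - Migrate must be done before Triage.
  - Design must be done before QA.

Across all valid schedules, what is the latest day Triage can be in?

Precedence pushes Triage to at least Tue.
Triage at Fri is achievable: QA -> Wed; Draft -> Thu; Triage -> Fri; Migrate -> Mon; Design -> Tue.

Fri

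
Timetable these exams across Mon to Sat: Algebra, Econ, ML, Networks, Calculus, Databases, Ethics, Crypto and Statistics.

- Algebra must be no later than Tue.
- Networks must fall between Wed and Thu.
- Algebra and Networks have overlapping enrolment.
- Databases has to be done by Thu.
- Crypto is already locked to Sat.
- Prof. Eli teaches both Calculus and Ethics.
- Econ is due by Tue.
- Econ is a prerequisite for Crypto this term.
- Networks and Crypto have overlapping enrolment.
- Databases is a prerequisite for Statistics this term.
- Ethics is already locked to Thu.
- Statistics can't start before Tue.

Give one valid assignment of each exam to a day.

Networks in Wed; ML in Mon; Ethics in Thu; Databases in Mon; Crypto in Sat; Econ in Mon; Calculus in Mon; Algebra in Mon; Statistics in Tue

Checking: Econ(Mon) before Crypto(Sat); Databases(Mon) before Statistics(Tue); Algebra(Mon) != Networks(Wed); Calculus(Mon) != Ethics(Thu); Networks(Wed) != Crypto(Sat); Databases=Mon in [Mon,Thu]; Econ=Mon in [Mon,Tue]; Algebra=Mon in [Mon,Tue]; Statistics=Tue in [Tue,Sat]; Ethics=Thu in [Thu,Thu]; Crypto=Sat in [Sat,Sat]; Networks=Wed in [Wed,Thu].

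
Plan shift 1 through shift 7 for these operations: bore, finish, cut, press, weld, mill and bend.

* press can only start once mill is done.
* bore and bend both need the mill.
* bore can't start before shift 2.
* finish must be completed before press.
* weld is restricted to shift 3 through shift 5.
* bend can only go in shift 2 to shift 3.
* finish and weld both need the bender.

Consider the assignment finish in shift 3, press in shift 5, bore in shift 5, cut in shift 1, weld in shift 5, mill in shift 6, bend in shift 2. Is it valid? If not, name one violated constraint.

No. press can only start once mill is done is not satisfied.

bore can't start before shift 2 — holds.
finish and weld both need the bender — holds.
finish must be completed before press — holds.
bend can only go in shift 2 to shift 3 — holds.
weld is restricted to shift 3 through shift 5 — holds.
press can only start once mill is done — violated.
bore and bend both need the mill — holds.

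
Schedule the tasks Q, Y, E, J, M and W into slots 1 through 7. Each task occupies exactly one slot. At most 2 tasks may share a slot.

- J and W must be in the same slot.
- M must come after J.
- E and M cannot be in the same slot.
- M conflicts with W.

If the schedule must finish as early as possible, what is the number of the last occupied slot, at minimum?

The precedence chain requires at least 2 distinct slots.
With at most 2 per slot and 6 tasks, at least 3 slots are needed.
3 works (last occupied slot: 3): for example Q in 2; E in 3; M in 2; Y in 3; J in 1; W in 1.

3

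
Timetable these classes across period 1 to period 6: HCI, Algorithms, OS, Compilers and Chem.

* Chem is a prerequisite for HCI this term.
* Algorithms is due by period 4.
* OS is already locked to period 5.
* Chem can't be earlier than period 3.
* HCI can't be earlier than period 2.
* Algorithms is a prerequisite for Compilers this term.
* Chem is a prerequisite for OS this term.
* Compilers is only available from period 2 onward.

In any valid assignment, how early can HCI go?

HCI is available from period 2; precedence pushes HCI to at least period 4.
HCI at period 4 is achievable: Chem in period 3, OS in period 5, Algorithms in period 1, HCI in period 4, Compilers in period 2.

period 4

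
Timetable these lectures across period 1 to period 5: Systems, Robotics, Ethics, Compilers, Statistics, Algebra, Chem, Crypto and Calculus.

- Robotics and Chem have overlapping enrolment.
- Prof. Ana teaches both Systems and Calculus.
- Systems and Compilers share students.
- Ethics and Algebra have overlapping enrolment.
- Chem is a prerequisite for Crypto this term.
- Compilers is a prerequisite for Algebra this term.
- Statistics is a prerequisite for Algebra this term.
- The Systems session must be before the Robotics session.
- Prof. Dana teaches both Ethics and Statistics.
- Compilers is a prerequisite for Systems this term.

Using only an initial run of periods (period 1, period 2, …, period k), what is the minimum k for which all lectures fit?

3

The precedence chain requires at least 3 distinct periods.
3 works (last occupied period: period 3): for example Robotics in period 3, Compilers in period 1, Statistics in period 1, Ethics in period 3, Crypto in period 2, Calculus in period 1, Chem in period 1, Systems in period 2, Algebra in period 2.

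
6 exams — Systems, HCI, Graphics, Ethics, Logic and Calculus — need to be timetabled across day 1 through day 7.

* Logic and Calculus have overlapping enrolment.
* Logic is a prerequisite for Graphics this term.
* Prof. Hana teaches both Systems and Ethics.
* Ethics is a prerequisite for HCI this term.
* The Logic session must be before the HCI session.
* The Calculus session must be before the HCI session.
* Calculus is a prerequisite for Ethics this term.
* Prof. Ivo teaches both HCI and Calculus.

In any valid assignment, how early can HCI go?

day 3

Precedence pushes HCI to at least day 3.
HCI at day 3 is achievable: Systems -> day 1; Ethics -> day 2; Logic -> day 2; HCI -> day 3; Calculus -> day 1; Graphics -> day 3.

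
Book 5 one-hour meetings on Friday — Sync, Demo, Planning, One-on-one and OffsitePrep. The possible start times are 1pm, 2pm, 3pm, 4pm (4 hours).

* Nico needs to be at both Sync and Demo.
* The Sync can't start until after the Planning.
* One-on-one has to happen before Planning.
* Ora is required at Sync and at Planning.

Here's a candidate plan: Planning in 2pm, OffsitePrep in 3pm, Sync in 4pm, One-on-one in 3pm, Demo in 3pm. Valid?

Invalid. One-on-one has to happen before Planning.

The Sync can't start until after the Planning — holds.
Ora is required at Sync and at Planning — holds.
Nico needs to be at both Sync and Demo — holds.
One-on-one has to happen before Planning — violated.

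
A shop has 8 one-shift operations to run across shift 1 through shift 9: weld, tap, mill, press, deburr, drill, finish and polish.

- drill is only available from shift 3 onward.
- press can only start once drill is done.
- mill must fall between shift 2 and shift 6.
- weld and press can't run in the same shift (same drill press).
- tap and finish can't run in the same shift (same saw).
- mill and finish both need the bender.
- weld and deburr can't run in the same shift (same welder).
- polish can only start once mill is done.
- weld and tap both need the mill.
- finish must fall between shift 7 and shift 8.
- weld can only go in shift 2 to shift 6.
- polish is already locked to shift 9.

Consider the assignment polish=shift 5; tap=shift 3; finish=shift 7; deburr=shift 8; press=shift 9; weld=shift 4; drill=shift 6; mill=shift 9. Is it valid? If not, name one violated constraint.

tap and finish can't run in the same shift (same saw) — holds.
finish must fall between shift 7 and shift 8 — holds.
polish is already locked to shift 9 — violated.
weld and tap both need the mill — holds.
weld and press can't run in the same shift (same drill press) — holds.
weld can only go in shift 2 to shift 6 — holds.
drill is only available from shift 3 onward — holds.
mill and finish both need the bender — holds.
mill must fall between shift 2 and shift 6 — violated.
polish can only start once mill is done — violated.
weld and deburr can't run in the same shift (same welder) — holds.
press can only start once drill is done — holds.

Invalid. polish can only start once mill is done.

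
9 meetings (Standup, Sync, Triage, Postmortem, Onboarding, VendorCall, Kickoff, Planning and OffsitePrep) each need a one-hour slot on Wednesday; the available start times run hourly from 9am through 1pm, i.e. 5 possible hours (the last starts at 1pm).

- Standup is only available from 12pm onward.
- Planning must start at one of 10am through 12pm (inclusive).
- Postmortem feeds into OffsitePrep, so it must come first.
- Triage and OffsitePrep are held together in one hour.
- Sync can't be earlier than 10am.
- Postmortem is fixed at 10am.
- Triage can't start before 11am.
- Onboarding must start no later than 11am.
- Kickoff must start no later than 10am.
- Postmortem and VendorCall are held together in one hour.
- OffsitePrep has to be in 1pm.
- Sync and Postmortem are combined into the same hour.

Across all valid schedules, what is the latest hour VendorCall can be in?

VendorCall must be in the same hour as Sync, which can't be before 10am, so VendorCall is at least 10am; VendorCall must be in the same hour as Postmortem, which can't be after 10am, so VendorCall is at most 10am.
VendorCall at 10am is achievable: Standup=12pm; Sync=10am; Postmortem=10am; Triage=1pm; Planning=10am; Onboarding=9am; VendorCall=10am; OffsitePrep=1pm; Kickoff=9am.

10am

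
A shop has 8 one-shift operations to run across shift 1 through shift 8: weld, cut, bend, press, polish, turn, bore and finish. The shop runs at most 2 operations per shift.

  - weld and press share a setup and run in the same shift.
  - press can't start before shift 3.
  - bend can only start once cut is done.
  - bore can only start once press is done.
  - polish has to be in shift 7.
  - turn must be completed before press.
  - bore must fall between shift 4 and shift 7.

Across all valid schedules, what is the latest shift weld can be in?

shift 6

Weld must be in the same shift as press, which can't be before shift 3, so weld is at least shift 3; weld must be in the same shift as press, which can't be after shift 6, so weld is at most shift 6.
weld at shift 6 is achievable: bore in shift 7, cut in shift 1, press in shift 6, polish in shift 7, bend in shift 2, weld in shift 6, turn in shift 1, finish in shift 2.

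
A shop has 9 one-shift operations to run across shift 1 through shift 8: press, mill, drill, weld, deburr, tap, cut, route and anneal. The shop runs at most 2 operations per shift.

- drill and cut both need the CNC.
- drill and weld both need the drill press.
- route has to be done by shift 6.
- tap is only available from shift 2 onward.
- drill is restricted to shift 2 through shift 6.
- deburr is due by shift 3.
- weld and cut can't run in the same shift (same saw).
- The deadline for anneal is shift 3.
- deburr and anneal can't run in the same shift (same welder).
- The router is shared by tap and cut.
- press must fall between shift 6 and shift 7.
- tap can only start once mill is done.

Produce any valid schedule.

mill in shift 3; weld in shift 3; deburr in shift 1; press in shift 6; drill in shift 2; route in shift 1; anneal in shift 2; cut in shift 5; tap in shift 4

Checking: mill(shift 3) before tap(shift 4); drill(shift 2) != weld(shift 3); weld(shift 3) != cut(shift 5); tap(shift 4) != cut(shift 5); deburr(shift 1) != anneal(shift 2); drill(shift 2) != cut(shift 5); drill=shift 2 in [shift 2,shift 6]; deburr=shift 1 in [shift 1,shift 3]; press=shift 6 in [shift 6,shift 7]; route=shift 1 in [shift 1,shift 6]; tap=shift 4 in [shift 2,shift 8]; anneal=shift 2 in [shift 1,shift 3]; max 2 per shift (cap 2).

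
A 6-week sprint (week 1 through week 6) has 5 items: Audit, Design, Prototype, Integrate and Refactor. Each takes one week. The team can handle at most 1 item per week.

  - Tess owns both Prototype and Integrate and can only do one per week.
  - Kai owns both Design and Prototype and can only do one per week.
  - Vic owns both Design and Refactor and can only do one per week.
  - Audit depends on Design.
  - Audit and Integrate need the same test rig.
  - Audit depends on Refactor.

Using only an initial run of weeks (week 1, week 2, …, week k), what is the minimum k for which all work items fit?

The precedence chain requires at least 2 distinct weeks.
With at most 1 per week and 5 work items, at least 5 weeks are needed.
5 works (last occupied week: week 5): for example Audit in week 3; Refactor in week 2; Design in week 1; Integrate in week 5; Prototype in week 4.

5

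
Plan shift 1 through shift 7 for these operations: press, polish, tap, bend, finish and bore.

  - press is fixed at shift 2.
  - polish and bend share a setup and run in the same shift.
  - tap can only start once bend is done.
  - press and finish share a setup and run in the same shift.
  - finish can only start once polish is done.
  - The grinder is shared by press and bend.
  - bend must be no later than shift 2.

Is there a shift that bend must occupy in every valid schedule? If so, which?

bend's window is shift 1–shift 2.
press is fixed at shift 2, and bend can't share a shift with press.
So bend must be shift 1.

shift 1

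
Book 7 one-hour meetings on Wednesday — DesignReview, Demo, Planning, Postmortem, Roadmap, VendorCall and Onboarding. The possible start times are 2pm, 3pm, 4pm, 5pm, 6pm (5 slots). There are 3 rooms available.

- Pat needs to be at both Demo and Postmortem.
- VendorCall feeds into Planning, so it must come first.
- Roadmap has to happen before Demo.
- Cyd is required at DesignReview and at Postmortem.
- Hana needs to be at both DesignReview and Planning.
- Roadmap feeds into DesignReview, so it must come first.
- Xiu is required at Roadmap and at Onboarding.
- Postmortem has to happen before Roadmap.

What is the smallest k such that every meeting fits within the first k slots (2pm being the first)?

The precedence chain requires at least 3 distinct slots.
With at most 3 per slot and 7 meetings, at least 3 slots are needed.
3 works (last occupied slot: 4pm): for example Planning in 3pm, Onboarding in 2pm, VendorCall in 2pm, Demo in 4pm, Postmortem in 2pm, Roadmap in 3pm, DesignReview in 4pm.

3 slots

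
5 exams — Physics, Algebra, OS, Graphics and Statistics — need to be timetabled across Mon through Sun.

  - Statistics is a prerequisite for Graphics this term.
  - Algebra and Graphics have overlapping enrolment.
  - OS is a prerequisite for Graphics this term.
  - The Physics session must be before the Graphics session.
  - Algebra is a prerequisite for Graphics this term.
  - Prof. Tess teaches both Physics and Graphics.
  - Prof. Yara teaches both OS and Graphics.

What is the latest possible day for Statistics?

Sat

Downstream work caps Statistics at Sat.
Statistics at Sat is achievable: Graphics -> Sun, Statistics -> Sat, Physics -> Mon, Algebra -> Mon, OS -> Mon.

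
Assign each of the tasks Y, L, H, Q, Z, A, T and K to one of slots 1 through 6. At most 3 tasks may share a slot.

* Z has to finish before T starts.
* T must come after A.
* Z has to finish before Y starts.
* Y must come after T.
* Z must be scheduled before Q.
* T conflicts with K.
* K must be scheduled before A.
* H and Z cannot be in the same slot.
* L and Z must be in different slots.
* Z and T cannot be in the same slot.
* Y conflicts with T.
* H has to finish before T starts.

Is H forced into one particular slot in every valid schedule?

H can be 1 (e.g. T=3, L=1, H=1, Y=4, K=1, Q=3, A=2, Z=2) or 2 (e.g. A in 2, K in 1, H in 2, Z in 1, Q in 2, L in 3, T in 3, Y in 4).

No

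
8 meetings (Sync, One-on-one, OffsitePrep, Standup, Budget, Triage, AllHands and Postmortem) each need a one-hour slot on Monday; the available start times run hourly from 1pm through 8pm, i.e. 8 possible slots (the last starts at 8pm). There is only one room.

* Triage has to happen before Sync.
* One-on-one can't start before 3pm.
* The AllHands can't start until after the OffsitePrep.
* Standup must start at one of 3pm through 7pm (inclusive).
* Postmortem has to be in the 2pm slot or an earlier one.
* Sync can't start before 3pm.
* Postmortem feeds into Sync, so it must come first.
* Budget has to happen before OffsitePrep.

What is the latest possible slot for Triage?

Downstream work caps Triage at 7pm.
Triage at 7pm is achievable: Standup=3pm, OffsitePrep=5pm, Postmortem=1pm, Triage=7pm, One-on-one=4pm, AllHands=6pm, Sync=8pm, Budget=2pm.

7pm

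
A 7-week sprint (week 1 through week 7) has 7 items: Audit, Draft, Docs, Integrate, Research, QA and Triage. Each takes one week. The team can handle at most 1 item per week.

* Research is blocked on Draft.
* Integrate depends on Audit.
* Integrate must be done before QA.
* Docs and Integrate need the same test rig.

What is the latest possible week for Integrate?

Precedence pushes Integrate to at least week 2; downstream work caps Integrate at week 6.
Integrate at week 6 is achievable: Triage in week 5; Research in week 3; Integrate in week 6; Draft in week 2; Audit in week 1; Docs in week 4; QA in week 7.

week 6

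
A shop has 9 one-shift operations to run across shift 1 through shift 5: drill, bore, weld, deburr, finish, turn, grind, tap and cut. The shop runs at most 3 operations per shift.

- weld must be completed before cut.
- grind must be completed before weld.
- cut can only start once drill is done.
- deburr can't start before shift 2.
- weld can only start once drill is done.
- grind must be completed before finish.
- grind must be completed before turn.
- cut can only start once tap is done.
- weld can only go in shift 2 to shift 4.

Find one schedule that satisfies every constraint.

finish in shift 2, bore in shift 3, tap in shift 1, deburr in shift 2, drill in shift 1, grind in shift 1, cut in shift 3, turn in shift 3, weld in shift 2

Checking: grind(shift 1) before turn(shift 3); grind(shift 1) before finish(shift 2); tap(shift 1) before cut(shift 3); drill(shift 1) before weld(shift 2); weld(shift 2) before cut(shift 3); drill(shift 1) before cut(shift 3); grind(shift 1) before weld(shift 2); weld=shift 2 in [shift 2,shift 4]; deburr=shift 2 in [shift 2,shift 5]; max 3 per shift (cap 3).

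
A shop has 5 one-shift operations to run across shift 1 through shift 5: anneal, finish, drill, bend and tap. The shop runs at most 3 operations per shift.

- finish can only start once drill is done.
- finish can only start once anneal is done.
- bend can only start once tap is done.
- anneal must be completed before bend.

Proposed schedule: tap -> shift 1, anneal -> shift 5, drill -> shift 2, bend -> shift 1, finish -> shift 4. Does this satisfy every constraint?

finish can only start once anneal is done — violated.
anneal must be completed before bend — violated.
The shop runs at most 3 operations per shift — holds.
finish can only start once drill is done — holds.
bend can only start once tap is done — violated.

No. anneal must be completed before bend is not satisfied.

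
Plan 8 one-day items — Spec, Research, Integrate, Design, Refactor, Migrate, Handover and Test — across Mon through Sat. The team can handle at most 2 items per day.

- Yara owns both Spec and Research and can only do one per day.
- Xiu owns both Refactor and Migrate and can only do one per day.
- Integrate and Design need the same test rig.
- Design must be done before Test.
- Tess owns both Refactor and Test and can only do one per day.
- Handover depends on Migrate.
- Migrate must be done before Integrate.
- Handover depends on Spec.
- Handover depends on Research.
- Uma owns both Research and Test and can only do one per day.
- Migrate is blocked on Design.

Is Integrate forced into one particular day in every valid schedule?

Integrate can be Wed (e.g. Spec in Mon, Handover in Wed, Integrate in Wed, Migrate in Tue, Test in Thu, Research in Tue, Design in Mon, Refactor in Fri) or Thu (e.g. Refactor=Thu; Migrate=Tue; Test=Wed; Integrate=Thu; Spec=Mon; Research=Tue; Handover=Wed; Design=Mon).

No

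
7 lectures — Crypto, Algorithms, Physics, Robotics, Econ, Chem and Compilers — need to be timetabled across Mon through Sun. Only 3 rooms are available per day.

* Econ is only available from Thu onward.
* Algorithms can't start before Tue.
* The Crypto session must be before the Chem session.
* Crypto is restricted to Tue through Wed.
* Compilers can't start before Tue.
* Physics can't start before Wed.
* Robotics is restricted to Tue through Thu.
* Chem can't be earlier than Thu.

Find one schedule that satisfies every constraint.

Compilers=Wed, Chem=Thu, Algorithms=Tue, Robotics=Tue, Physics=Wed, Crypto=Tue, Econ=Thu

Checking: Crypto(Tue) before Chem(Thu); Algorithms=Tue in [Tue,Sun]; Crypto=Tue in [Tue,Wed]; Compilers=Wed in [Tue,Sun]; Robotics=Tue in [Tue,Thu]; Physics=Wed in [Wed,Sun]; Econ=Thu in [Thu,Sun]; Chem=Thu in [Thu,Sun]; max 3 per day (cap 3).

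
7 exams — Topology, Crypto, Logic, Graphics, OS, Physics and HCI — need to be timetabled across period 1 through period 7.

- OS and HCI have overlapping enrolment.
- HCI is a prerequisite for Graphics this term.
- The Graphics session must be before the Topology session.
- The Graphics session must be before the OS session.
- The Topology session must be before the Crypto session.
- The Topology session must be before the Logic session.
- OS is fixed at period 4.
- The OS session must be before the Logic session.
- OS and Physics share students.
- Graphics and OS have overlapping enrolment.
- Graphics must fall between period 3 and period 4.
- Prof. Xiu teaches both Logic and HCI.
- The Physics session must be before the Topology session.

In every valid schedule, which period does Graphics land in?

Graphics's window is period 3–period 4.
OS is fixed at period 4, and Graphics can't share a period with OS.
So Graphics must be period 3.

period 3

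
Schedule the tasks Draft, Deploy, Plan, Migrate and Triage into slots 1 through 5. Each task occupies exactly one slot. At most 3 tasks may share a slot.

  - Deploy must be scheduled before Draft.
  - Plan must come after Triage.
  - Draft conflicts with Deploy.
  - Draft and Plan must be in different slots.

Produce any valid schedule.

Triage in 1; Draft in 2; Migrate in 1; Deploy in 1; Plan in 3

Checking: Triage(1) before Plan(3); Deploy(1) before Draft(2); Draft(2) != Plan(3); Draft(2) != Deploy(1); max 3 per slot (cap 3).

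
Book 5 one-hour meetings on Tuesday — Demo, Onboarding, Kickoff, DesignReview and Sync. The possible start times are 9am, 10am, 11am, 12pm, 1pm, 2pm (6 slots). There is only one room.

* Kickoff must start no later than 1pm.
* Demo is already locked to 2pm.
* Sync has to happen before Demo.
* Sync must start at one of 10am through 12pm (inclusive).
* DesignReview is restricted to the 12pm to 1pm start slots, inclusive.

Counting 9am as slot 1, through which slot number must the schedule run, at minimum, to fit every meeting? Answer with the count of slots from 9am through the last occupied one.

The precedence chain requires at least 2 distinct slots.
With at most 1 per slot and 5 meetings, at least 5 slots are needed.
Demo can't be placed before 2pm — that is slot 6 counting from 9am — so the schedule must run through at least 6 slots.
6 works (last occupied slot: 2pm): for example Sync in 10am, Kickoff in 9am, Demo in 2pm, Onboarding in 11am, DesignReview in 12pm.

6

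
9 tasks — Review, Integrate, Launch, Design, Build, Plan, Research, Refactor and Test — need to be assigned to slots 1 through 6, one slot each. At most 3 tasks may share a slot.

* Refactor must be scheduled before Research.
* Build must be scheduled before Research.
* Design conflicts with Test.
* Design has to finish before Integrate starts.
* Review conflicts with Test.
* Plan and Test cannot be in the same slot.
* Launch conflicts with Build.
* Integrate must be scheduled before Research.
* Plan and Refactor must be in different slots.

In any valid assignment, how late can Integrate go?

5

Precedence pushes Integrate to at least 2; downstream work caps Integrate at 5.
Integrate at 5 is achievable: Launch=2; Research=6; Integrate=5; Refactor=1; Plan=2; Test=3; Design=1; Review=2; Build=1.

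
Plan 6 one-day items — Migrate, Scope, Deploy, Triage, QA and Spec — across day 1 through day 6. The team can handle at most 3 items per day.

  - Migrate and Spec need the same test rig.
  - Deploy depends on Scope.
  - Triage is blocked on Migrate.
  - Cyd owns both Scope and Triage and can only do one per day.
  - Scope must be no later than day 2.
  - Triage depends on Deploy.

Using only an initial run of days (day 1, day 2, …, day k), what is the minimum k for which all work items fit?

3

The precedence chain requires at least 3 distinct days.
With at most 3 per day and 6 work items, at least 2 days are needed.
3 works (last occupied day: day 3): for example Scope=day 1, Deploy=day 2, Spec=day 2, Triage=day 3, Migrate=day 1, QA=day 1.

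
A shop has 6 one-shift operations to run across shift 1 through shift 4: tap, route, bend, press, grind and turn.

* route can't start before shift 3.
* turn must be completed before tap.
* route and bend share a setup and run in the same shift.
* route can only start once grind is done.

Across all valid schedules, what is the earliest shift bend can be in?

shift 3

Bend must be in the same shift as route, which can't be before shift 3, so bend is at least shift 3.
bend at shift 3 is achievable: tap -> shift 2; bend -> shift 3; press -> shift 1; grind -> shift 1; turn -> shift 1; route -> shift 3.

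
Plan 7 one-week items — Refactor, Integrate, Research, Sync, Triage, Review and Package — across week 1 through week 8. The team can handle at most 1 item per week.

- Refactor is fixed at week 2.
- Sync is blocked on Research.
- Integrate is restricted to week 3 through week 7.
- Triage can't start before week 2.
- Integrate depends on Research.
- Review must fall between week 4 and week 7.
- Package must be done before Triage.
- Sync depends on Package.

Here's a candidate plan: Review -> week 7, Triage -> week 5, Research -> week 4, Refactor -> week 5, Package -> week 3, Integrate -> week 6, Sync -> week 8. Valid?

No — it violates: Refactor is fixed at week 2

Refactor is fixed at week 2 — violated.
The team can handle at most 1 item per week — violated.
Integrate depends on Research — holds.
Integrate is restricted to week 3 through week 7 — holds.
Sync is blocked on Research — holds.
Triage can't start before week 2 — holds.
Package must be done before Triage — holds.
Review must fall between week 4 and week 7 — holds.
Sync depends on Package — holds.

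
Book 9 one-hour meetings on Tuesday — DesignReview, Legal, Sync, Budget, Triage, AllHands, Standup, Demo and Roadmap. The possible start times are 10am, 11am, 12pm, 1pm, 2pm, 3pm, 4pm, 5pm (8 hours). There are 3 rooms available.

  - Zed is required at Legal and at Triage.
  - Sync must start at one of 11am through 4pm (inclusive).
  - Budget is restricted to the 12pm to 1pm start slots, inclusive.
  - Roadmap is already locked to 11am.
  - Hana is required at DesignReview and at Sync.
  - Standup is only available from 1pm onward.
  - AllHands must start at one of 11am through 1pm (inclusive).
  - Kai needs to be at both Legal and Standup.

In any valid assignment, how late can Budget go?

Budget is available from 12pm; Budget's own window allows nothing later than 1pm.
Budget at 1pm is achievable: Standup -> 1pm, Roadmap -> 11am, Sync -> 11am, Budget -> 1pm, Legal -> 10am, Demo -> 10am, AllHands -> 11am, Triage -> 12pm, DesignReview -> 10am.

1pm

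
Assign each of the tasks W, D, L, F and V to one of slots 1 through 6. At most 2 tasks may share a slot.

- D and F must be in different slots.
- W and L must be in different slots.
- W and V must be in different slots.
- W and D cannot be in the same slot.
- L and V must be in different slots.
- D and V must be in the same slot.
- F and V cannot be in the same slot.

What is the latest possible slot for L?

L at 6 is achievable: D=2; F=1; W=1; V=2; L=6.

6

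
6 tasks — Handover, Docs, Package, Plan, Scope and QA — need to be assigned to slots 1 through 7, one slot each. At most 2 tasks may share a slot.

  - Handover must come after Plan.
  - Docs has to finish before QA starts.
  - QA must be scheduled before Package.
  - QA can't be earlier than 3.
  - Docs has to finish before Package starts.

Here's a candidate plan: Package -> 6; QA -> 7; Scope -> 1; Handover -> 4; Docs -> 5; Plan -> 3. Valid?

QA must be scheduled before Package — violated.
At most 2 tasks may share a slot — holds.
Docs has to finish before Package starts — holds.
QA can't be earlier than 3 — holds.
Handover must come after Plan — holds.
Docs has to finish before QA starts — holds.

Invalid. QA must be scheduled before Package.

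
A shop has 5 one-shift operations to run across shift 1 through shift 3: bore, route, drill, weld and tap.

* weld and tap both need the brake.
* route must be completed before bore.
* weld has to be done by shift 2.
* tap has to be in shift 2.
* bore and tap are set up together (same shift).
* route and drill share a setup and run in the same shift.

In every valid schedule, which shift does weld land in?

weld's window is shift 1–shift 2.
tap is fixed at shift 2, and weld can't share a shift with tap.
So weld must be shift 1.

shift 1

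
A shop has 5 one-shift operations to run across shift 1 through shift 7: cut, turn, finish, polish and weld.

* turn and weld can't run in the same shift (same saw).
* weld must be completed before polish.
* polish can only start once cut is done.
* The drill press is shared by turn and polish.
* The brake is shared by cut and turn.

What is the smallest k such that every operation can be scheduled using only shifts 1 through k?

3 shifts

The precedence chain requires at least 2 distinct shifts.
Could 2 shifts be enough, i.e. nothing placed later than shift 2? No: polish must come after cut (at shift 1 or later) → {shift 2}; cut must come before polish (at shift 2 or earlier) → {shift 1}; turn can't share with polish (shift 2) → {shift 1}; turn can't share with cut (shift 1) → nothing is left.
So 2 shifts is not enough.
3 works (last occupied shift: shift 3): for example weld=shift 1; cut=shift 1; polish=shift 2; turn=shift 3; finish=shift 1.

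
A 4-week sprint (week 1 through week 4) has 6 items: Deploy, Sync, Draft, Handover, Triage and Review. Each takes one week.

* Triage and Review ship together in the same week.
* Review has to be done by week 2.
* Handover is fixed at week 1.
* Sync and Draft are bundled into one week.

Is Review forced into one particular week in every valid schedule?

Review can be week 1 (e.g. Handover=week 1, Draft=week 1, Deploy=week 1, Sync=week 1, Review=week 1, Triage=week 1) or week 2 (e.g. Deploy -> week 1, Draft -> week 1, Triage -> week 2, Handover -> week 1, Review -> week 2, Sync -> week 1).

No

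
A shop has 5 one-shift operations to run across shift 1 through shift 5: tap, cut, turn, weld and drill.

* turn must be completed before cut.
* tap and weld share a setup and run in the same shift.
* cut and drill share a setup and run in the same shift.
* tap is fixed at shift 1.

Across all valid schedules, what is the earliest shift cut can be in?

Precedence pushes cut to at least shift 2.
cut at shift 2 is achievable: tap=shift 1, turn=shift 1, drill=shift 2, cut=shift 2, weld=shift 1.

shift 2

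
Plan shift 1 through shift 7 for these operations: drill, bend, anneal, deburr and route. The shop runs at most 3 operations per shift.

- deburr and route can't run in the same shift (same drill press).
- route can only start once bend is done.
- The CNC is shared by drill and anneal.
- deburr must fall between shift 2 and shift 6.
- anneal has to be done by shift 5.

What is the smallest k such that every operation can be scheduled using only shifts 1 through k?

The precedence chain requires at least 2 distinct shifts.
With at most 3 per shift and 5 operations, at least 2 shifts are needed.
Could 2 shifts be enough, i.e. nothing placed later than shift 2? No: deburr's window within 2 shifts is {shift 2}; route must come after bend (at shift 1 or later) → {shift 2}; route can't share with deburr (shift 2) → nothing is left.
So 2 shifts is not enough.
3 works (last occupied shift: shift 3): for example deburr in shift 2; anneal in shift 2; route in shift 3; drill in shift 1; bend in shift 1.

3 shifts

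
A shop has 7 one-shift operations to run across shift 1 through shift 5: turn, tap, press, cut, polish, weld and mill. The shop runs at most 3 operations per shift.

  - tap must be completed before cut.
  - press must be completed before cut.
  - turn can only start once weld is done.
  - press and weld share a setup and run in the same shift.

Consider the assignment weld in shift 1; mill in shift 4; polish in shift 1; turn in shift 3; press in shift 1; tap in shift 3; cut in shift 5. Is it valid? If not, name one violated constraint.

Valid

press and weld share a setup and run in the same shift — holds.
The shop runs at most 3 operations per shift — holds.
turn can only start once weld is done — holds.
tap must be completed before cut — holds.
press must be completed before cut — holds.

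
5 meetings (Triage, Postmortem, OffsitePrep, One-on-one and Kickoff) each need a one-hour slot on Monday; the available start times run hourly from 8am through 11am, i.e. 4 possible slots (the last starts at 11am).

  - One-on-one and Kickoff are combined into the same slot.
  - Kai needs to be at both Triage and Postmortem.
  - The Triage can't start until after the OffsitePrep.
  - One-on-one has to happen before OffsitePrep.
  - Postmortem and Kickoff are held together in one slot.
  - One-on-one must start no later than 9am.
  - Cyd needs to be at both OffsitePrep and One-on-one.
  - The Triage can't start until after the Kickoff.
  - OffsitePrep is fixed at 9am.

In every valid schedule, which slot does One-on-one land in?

8am

One-on-one's window is 8am–9am.
OffsitePrep is fixed at 9am, and One-on-one can't share a slot with OffsitePrep.
So One-on-one must be 8am.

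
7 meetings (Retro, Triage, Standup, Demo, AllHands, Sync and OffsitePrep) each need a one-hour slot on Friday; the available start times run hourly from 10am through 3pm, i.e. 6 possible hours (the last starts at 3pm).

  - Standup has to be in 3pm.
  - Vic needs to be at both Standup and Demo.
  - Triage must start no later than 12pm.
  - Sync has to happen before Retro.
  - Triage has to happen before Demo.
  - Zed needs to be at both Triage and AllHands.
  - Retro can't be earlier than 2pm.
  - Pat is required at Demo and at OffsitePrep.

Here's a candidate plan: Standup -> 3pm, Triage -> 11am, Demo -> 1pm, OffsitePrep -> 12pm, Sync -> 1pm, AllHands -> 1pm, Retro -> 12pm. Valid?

Triage must start no later than 12pm — holds.
Standup has to be in 3pm — holds.
Retro can't be earlier than 2pm — violated.
Zed needs to be at both Triage and AllHands — holds.
Sync has to happen before Retro — violated.
Pat is required at Demo and at OffsitePrep — holds.
Triage has to happen before Demo — holds.
Vic needs to be at both Standup and Demo — holds.

Invalid. Retro can't be earlier than 2pm.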